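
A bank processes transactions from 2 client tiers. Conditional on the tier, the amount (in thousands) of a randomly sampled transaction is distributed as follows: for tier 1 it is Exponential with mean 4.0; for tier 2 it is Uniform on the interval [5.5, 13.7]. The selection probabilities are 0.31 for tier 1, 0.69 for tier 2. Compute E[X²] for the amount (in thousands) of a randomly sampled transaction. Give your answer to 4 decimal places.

77.3767

For each component E[X²] = Var + (mean)², giving 1: 32; 2: 97.7633.
Overall E[X²] = 0.31·32 + 0.69·97.7633 = 77.3767.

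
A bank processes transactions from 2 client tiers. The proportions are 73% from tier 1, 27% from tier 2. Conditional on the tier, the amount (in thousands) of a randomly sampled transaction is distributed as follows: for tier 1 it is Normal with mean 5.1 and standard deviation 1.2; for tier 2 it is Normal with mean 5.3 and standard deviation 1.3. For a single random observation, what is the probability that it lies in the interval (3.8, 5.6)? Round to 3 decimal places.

Conditional on each tier, P(3.8 < X < 5.6): 1: 0.522209; 2: 0.466971.
By total probability, P(3.8 < X < 5.6) = 0.73·0.522209 + 0.27·0.466971 = 0.507295.

0.507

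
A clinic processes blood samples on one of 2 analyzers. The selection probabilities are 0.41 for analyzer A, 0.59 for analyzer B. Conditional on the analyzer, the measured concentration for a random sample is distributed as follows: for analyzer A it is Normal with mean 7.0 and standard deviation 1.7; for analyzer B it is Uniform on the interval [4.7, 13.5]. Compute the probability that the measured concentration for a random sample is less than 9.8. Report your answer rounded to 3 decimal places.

0.732

Conditional on each analyzer, P(X < 9.8): A: 0.950227; B: 0.579545.
By total probability, P(X < 9.8) = 0.41·0.950227 + 0.59·0.579545 = 0.731525.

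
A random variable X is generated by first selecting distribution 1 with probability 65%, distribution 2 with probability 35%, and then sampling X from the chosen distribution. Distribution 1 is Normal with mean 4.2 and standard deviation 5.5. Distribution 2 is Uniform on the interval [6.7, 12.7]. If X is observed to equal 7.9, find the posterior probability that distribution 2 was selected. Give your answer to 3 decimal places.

0.608

Likelihoods f(7.9 | ·): 1: 0.0578462; 2: 0.166667.
Posterior ∝ prior × likelihood. Numerator for 2: 0.35·0.166667 = 0.0583333.
Normalizing constant: 0.65·0.0578462 + 0.35·0.166667 = 0.0959334.
P(2 | observation) = 0.0583333 / 0.0959334 = 0.608061.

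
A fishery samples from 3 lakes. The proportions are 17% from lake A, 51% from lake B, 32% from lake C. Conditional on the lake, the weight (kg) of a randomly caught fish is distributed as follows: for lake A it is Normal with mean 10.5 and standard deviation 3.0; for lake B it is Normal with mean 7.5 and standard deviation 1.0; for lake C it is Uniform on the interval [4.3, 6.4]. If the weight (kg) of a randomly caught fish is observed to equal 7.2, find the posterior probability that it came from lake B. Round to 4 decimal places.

Likelihoods f(7.2 | ·): A: 0.0726174; B: 0.381388; C: 0.
Posterior ∝ prior × likelihood. Numerator for B: 0.51·0.381388 = 0.194508.
Normalizing constant: 0.17·0.0726174 + 0.51·0.381388 + 0.32·0 = 0.206853.
P(B | observation) = 0.194508 / 0.206853 = 0.94032.

0.9403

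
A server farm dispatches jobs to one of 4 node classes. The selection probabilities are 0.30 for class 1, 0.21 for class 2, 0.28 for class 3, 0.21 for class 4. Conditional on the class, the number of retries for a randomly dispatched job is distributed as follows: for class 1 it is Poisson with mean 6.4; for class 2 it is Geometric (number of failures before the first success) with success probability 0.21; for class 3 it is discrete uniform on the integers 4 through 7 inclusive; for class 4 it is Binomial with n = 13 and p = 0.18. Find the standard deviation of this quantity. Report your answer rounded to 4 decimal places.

2.9722

Per component, 1: μ=6.4, E[X²]=47.36; 2: μ=3.7619, E[X²]=32.0658; 3: μ=5.5, E[X²]=31.5; 4: μ=2.34, E[X²]=7.3944.
E[X] = 0.3·6.4 + 0.21·3.7619 + 0.28·5.5 + 0.21·2.34 = 4.7414.
E[X²] = 0.3·47.36 + 0.21·32.0658 + 0.28·31.5 + 0.21·7.3944 = 31.3146.
Var(X) = E[X²] − (E[X])² = 31.3146 − 22.4809 = 8.83376.
SD(X) = √8.83376 = 2.97216.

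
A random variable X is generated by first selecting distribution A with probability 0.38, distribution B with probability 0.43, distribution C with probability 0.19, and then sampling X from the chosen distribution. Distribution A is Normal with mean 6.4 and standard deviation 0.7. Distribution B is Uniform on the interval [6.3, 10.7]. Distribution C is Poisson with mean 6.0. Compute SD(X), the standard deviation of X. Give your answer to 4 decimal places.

1.8063

Per component, A: μ=6.4, E[X²]=41.45; B: μ=8.5, E[X²]=73.8633; C: μ=6, E[X²]=42.
E[X] = 0.38·6.4 + 0.43·8.5 + 0.19·6 = 7.227.
E[X²] = 0.38·41.45 + 0.43·73.8633 + 0.19·42 = 55.4922.
Var(X) = E[X²] − (E[X])² = 55.4922 − 52.2295 = 3.2627.
SD(X) = √3.2627 = 1.8063.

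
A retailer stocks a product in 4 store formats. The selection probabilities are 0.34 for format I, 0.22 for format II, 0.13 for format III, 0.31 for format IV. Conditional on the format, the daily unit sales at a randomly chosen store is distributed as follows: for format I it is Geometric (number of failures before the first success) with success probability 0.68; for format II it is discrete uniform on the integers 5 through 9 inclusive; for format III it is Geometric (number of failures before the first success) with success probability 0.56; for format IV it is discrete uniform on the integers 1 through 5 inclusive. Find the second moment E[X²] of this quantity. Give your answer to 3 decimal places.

For each component E[X²] = Var + (mean)², giving I: 0.913495; II: 51; III: 2.02041; IV: 11.
Overall E[X²] = 0.34·0.913495 + 0.22·51 + 0.13·2.02041 + 0.31·11 = 15.2032.

15.203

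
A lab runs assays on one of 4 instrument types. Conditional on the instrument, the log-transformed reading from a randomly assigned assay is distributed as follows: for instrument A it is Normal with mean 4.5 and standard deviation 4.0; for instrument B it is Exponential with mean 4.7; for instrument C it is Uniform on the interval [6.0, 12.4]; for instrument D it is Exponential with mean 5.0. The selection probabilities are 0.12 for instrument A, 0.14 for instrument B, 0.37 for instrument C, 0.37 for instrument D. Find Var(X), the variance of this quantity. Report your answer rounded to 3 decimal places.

Per component, A: μ=4.5, E[X²]=36.25; B: μ=4.7, E[X²]=44.18; C: μ=9.2, E[X²]=88.0533; D: μ=5, E[X²]=50.
E[X] = 0.12·4.5 + 0.14·4.7 + 0.37·9.2 + 0.37·5 = 6.452.
E[X²] = 0.12·36.25 + 0.14·44.18 + 0.37·88.0533 + 0.37·50 = 61.6149.
Var(X) = E[X²] − (E[X])² = 61.6149 − 41.6283 = 19.9866.

19.987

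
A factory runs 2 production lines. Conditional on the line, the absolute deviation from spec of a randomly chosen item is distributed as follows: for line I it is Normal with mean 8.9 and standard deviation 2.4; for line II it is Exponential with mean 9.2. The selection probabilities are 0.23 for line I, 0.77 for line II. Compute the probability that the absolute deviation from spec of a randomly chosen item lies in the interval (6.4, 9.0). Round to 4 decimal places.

Conditional on each line, P(6.4 < X < 9.0): I: 0.367835; II: 0.122785.
By total probability, P(6.4 < X < 9.0) = 0.23·0.367835 + 0.77·0.122785 = 0.179146.

0.1791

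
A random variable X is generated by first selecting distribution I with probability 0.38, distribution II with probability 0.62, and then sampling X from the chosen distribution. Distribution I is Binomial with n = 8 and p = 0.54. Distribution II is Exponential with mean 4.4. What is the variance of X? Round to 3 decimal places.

12.760

Per component, I: μ=4.32, E[X²]=20.6496; II: μ=4.4, E[X²]=38.72.
E[X] = 0.38·4.32 + 0.62·4.4 = 4.3696.
E[X²] = 0.38·20.6496 + 0.62·38.72 = 31.8532.
Var(X) = E[X²] − (E[X])² = 31.8532 − 19.0934 = 12.7598.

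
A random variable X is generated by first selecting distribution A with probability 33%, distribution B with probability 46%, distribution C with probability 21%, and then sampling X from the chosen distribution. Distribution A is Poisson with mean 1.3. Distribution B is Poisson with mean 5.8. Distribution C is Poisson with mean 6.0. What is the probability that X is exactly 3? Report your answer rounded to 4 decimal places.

Conditional on each component, P(X = 3): A: 0.0997921; B: 0.098452; C: 0.0892351.
By total probability, P(X = 3) = 0.33·0.0997921 + 0.46·0.098452 + 0.21·0.0892351 = 0.0969587.

0.0970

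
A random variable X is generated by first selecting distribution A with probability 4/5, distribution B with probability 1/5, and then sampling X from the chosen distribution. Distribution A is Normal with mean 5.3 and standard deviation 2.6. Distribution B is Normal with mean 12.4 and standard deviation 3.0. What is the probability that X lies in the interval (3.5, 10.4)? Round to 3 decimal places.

0.635

Conditional on each component, P(3.5 < X < 10.4): A: 0.73072; B: 0.250987.
By total probability, P(3.5 < X < 10.4) = 0.8·0.73072 + 0.2·0.250987 = 0.634773.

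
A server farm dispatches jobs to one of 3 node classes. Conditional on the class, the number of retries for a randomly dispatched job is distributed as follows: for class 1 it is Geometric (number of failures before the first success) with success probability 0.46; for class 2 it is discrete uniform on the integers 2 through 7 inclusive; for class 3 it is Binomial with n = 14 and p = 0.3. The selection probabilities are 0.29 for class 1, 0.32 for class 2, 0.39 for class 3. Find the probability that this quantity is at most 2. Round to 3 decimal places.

0.360

Conditional on each class, P(X ≤ 2): 1: 0.842536; 2: 0.166667; 3: 0.160836.
By total probability, P(X ≤ 2) = 0.29·0.842536 + 0.32·0.166667 + 0.39·0.160836 = 0.360395.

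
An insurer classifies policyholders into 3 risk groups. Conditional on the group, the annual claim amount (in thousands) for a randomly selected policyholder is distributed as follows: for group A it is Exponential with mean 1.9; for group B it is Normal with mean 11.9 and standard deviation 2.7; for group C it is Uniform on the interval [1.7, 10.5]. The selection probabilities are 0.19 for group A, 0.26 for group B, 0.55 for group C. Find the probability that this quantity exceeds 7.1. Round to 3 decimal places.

0.467

Conditional on each group, P(X > 7.1): A: 0.0238292; B: 0.96228; C: 0.386364.
By total probability, P(X > 7.1) = 0.19·0.0238292 + 0.26·0.96228 + 0.55·0.386364 = 0.46722.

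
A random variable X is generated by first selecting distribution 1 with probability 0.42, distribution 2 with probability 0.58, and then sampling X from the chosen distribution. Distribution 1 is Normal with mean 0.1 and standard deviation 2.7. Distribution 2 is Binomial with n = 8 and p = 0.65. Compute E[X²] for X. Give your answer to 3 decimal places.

19.805

For each component E[X²] = Var + (mean)², giving 1: 7.3; 2: 28.86.
Overall E[X²] = 0.42·7.3 + 0.58·28.86 = 19.8048.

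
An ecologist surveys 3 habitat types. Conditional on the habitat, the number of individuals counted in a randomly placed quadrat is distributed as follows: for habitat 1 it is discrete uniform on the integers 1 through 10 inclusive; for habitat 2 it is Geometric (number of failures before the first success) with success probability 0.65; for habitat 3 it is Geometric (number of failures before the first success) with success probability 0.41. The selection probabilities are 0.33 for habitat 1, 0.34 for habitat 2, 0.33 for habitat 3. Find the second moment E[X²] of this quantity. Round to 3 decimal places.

14.927

For each component E[X²] = Var + (mean)², giving 1: 38.5; 2: 1.11834; 3: 5.58061.
Overall E[X²] = 0.33·38.5 + 0.34·1.11834 + 0.33·5.58061 = 14.9268.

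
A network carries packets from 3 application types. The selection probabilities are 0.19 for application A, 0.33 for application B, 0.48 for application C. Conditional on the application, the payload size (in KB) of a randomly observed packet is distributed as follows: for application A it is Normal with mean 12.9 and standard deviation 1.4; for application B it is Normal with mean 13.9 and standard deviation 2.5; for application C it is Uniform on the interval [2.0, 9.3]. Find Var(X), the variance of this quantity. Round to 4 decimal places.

20.2040

Per component, A: μ=12.9, E[X²]=168.37; B: μ=13.9, E[X²]=199.46; C: μ=5.65, E[X²]=36.3633.
E[X] = 0.19·12.9 + 0.33·13.9 + 0.48·5.65 = 9.75.
E[X²] = 0.19·168.37 + 0.33·199.46 + 0.48·36.3633 = 115.267.
Var(X) = E[X²] − (E[X])² = 115.267 − 95.0625 = 20.204.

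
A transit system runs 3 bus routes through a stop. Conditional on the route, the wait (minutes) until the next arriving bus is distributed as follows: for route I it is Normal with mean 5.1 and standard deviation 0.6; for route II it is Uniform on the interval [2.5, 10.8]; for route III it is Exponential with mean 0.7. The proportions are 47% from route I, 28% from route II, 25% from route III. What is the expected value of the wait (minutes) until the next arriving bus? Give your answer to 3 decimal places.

4.434

Component means — I: 5.1; II: 6.65; III: 0.7.
E[X] = 0.47·5.1 + 0.28·6.65 + 0.25·0.7 = 4.434.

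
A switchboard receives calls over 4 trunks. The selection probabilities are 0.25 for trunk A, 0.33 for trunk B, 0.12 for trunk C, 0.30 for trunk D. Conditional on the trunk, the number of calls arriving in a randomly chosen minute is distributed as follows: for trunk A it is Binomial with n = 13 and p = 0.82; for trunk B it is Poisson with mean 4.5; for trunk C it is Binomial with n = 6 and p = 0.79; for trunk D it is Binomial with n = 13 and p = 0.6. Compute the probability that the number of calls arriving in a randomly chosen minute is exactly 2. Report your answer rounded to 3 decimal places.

Conditional on each trunk, P(X = 2): A: 3.3707e-07; B: 0.112479; C: 0.0182063; D: 0.00117776.
By total probability, P(X = 2) = 0.25·3.3707e-07 + 0.33·0.112479 + 0.12·0.0182063 + 0.3·0.00117776 = 0.0396561.

0.040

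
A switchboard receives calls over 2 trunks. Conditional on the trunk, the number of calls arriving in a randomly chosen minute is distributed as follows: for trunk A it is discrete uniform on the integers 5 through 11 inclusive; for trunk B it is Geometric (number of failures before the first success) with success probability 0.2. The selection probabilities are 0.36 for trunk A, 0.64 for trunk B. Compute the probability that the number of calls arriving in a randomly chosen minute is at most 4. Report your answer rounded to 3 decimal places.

Conditional on each trunk, P(X ≤ 4): A: 0; B: 0.67232.
By total probability, P(X ≤ 4) = 0.36·0 + 0.64·0.67232 = 0.430285.

0.430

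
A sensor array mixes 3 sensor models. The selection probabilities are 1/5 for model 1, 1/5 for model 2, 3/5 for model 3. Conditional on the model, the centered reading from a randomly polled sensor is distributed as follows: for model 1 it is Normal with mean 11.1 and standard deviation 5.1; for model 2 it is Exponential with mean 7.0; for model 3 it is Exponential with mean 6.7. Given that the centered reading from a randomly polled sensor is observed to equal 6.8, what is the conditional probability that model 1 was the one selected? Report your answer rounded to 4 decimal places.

Likelihoods f(6.8 | ·): 1: 0.0548244; 2: 0.0540774; 3: 0.054094.
Posterior ∝ prior × likelihood. Numerator for 1: 0.2·0.0548244 = 0.0109649.
Normalizing constant: 0.2·0.0548244 + 0.2·0.0540774 + 0.6·0.054094 = 0.0542367.
P(1 | observation) = 0.0109649 / 0.0542367 = 0.202167.

0.2022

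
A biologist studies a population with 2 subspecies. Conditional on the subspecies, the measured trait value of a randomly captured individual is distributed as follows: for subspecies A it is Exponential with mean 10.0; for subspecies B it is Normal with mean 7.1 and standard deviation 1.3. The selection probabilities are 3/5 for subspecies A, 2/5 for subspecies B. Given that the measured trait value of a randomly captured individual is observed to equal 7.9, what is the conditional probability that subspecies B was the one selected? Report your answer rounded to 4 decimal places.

Likelihoods f(7.9 | ·): A: 0.0453845; B: 0.253941.
Posterior ∝ prior × likelihood. Numerator for B: 0.4·0.253941 = 0.101577.
Normalizing constant: 0.6·0.0453845 + 0.4·0.253941 = 0.128807.
P(B | observation) = 0.101577 / 0.128807 = 0.788593.

0.7886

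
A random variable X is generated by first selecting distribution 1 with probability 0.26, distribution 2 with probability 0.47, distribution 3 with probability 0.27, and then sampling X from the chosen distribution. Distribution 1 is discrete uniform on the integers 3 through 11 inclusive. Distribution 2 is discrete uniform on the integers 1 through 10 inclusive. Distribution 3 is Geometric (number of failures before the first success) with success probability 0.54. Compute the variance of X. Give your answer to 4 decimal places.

Per component, 1: μ=7, E[X²]=55.6667; 2: μ=5.5, E[X²]=38.5; 3: μ=0.851852, E[X²]=2.30316.
E[X] = 0.26·7 + 0.47·5.5 + 0.27·0.851852 = 4.635.
E[X²] = 0.26·55.6667 + 0.47·38.5 + 0.27·2.30316 = 33.1902.
Var(X) = E[X²] − (E[X])² = 33.1902 − 21.4832 = 11.707.

11.7070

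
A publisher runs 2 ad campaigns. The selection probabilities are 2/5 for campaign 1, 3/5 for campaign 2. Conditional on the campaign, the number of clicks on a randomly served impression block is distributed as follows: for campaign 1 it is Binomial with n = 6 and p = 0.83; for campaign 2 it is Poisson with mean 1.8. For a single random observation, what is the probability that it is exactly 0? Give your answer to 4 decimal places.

0.0992

Conditional on each campaign, P(X = 0): 1: 2.41376e-05; 2: 0.165299.
By total probability, P(X = 0) = 0.4·2.41376e-05 + 0.6·0.165299 = 0.099189.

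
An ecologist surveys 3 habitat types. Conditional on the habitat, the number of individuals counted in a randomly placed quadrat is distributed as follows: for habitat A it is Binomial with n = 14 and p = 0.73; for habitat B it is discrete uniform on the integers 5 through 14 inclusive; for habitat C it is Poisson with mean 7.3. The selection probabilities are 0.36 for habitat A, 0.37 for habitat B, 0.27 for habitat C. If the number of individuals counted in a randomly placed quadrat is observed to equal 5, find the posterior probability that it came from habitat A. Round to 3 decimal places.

0.016

Likelihoods P(X=5 | ·): A: 0.00316484; B: 0.1; C: 0.116703.
Posterior ∝ prior × likelihood. Numerator for A: 0.36·0.00316484 = 0.00113934.
Normalizing constant: 0.36·0.00316484 + 0.37·0.1 + 0.27·0.116703 = 0.0696492.
P(A | observation) = 0.00113934 / 0.0696492 = 0.0163583.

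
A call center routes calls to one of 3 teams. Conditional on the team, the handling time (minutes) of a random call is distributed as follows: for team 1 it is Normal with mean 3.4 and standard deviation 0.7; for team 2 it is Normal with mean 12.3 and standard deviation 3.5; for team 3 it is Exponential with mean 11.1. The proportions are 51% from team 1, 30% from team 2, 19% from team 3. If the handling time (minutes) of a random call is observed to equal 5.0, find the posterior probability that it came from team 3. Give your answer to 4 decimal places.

Likelihoods f(5.0 | ·): 1: 0.0418147; 2: 0.0129481; 3: 0.0574181.
Posterior ∝ prior × likelihood. Numerator for 3: 0.19·0.0574181 = 0.0109094.
Normalizing constant: 0.51·0.0418147 + 0.3·0.0129481 + 0.19·0.0574181 = 0.0361194.
P(3 | observation) = 0.0109094 / 0.0361194 = 0.302039.

0.3020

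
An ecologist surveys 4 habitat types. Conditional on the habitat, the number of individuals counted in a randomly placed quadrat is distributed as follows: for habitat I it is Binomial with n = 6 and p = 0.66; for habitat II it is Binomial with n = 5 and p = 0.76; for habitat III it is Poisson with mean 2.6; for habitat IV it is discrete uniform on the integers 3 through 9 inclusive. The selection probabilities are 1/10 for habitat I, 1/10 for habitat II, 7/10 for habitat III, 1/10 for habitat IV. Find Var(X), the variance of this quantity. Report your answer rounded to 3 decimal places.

3.576

Per component, I: μ=3.96, E[X²]=17.028; II: μ=3.8, E[X²]=15.352; III: μ=2.6, E[X²]=9.36; IV: μ=6, E[X²]=40.
E[X] = 0.1·3.96 + 0.1·3.8 + 0.7·2.6 + 0.1·6 = 3.196.
E[X²] = 0.1·17.028 + 0.1·15.352 + 0.7·9.36 + 0.1·40 = 13.79.
Var(X) = E[X²] − (E[X])² = 13.79 − 10.2144 = 3.57558.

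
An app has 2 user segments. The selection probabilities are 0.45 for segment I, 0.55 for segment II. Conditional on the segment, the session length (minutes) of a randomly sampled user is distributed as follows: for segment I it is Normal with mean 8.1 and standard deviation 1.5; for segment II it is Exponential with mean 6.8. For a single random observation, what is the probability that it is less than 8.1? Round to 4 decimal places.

Conditional on each segment, P(X < 8.1): I: 0.5; II: 0.696136.
By total probability, P(X < 8.1) = 0.45·0.5 + 0.55·0.696136 = 0.607875.

0.6079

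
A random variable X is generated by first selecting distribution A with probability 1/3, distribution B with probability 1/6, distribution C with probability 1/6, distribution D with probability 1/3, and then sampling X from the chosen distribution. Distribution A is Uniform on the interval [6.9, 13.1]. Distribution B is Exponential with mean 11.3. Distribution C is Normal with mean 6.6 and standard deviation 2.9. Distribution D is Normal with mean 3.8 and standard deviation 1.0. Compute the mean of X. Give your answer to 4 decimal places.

Component means — A: 10; B: 11.3; C: 6.6; D: 3.8.
E[X] = 0.333333·10 + 0.166667·11.3 + 0.166667·6.6 + 0.333333·3.8 = 7.58333.

7.5833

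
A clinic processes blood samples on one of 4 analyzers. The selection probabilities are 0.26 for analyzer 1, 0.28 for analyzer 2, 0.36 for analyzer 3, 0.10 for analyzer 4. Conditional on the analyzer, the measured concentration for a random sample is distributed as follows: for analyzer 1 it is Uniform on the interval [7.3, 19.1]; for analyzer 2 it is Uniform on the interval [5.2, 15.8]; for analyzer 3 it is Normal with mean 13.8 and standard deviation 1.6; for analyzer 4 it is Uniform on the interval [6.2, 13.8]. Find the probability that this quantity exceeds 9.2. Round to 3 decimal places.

0.812

Conditional on each analyzer, P(X > 9.2): 1: 0.838983; 2: 0.622642; 3: 0.99798; 4: 0.605263.
By total probability, P(X > 9.2) = 0.26·0.838983 + 0.28·0.622642 + 0.36·0.99798 + 0.1·0.605263 = 0.812274.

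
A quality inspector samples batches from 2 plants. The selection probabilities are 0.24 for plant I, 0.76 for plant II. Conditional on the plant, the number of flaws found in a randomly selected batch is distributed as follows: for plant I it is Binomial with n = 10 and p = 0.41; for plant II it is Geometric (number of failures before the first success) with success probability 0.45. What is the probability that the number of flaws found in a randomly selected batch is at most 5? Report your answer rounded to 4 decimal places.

Conditional on each plant, P(X ≤ 5): I: 0.816555; II: 0.972319.
By total probability, P(X ≤ 5) = 0.24·0.816555 + 0.76·0.972319 = 0.934936.

0.9349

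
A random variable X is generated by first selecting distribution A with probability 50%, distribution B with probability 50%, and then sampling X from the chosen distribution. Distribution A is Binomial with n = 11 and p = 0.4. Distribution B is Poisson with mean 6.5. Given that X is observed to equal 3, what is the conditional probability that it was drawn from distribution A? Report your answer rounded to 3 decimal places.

0.720

Likelihoods P(X=3 | ·): A: 0.177367; B: 0.0688137.
Posterior ∝ prior × likelihood. Numerator for A: 0.5·0.177367 = 0.0886837.
Normalizing constant: 0.5·0.177367 + 0.5·0.0688137 = 0.123091.
P(A | observation) = 0.0886837 / 0.123091 = 0.720475.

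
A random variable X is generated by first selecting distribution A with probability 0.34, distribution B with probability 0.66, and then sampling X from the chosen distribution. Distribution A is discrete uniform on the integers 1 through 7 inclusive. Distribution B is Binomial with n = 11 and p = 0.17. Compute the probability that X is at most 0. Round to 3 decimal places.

Conditional on each component, P(X ≤ 0): A: 0; B: 0.128783.
By total probability, P(X ≤ 0) = 0.34·0 + 0.66·0.128783 = 0.0849969.

0.085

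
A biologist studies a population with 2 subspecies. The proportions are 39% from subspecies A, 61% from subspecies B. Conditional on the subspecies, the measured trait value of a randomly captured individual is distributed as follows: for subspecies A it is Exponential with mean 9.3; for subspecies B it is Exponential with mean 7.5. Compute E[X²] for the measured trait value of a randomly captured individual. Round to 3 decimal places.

136.087

For each component E[X²] = Var + (mean)², giving A: 172.98; B: 112.5.
Overall E[X²] = 0.39·172.98 + 0.61·112.5 = 136.087.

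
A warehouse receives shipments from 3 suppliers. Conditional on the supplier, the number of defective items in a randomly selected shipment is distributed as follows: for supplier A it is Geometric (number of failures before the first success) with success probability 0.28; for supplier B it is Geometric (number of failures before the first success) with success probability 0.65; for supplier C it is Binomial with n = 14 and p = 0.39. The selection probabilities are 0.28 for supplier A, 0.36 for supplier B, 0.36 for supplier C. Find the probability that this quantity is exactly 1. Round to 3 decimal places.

0.142

Conditional on each supplier, P(X = 1): A: 0.2016; B: 0.2275; C: 0.00884057.
By total probability, P(X = 1) = 0.28·0.2016 + 0.36·0.2275 + 0.36·0.00884057 = 0.141531.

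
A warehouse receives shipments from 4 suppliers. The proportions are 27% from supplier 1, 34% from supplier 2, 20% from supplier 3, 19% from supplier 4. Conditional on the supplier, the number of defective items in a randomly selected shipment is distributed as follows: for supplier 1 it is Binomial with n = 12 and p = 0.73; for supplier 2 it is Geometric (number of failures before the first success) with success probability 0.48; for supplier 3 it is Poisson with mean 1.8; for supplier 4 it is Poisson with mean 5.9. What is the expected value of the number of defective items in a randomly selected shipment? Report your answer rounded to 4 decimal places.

4.2145

Component means — 1: 8.76; 2: 1.08333; 3: 1.8; 4: 5.9.
E[X] = 0.27·8.76 + 0.34·1.08333 + 0.2·1.8 + 0.19·5.9 = 4.21453.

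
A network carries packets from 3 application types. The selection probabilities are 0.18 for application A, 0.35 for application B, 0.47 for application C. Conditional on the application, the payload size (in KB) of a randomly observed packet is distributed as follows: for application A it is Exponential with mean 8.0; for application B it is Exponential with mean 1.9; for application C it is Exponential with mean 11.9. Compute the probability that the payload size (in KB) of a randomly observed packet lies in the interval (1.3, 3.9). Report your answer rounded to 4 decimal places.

0.2568

Conditional on each application, P(1.3 < X < 3.9): A: 0.235856; B: 0.376092; C: 0.175955.
By total probability, P(1.3 < X < 3.9) = 0.18·0.235856 + 0.35·0.376092 + 0.47·0.175955 = 0.256785.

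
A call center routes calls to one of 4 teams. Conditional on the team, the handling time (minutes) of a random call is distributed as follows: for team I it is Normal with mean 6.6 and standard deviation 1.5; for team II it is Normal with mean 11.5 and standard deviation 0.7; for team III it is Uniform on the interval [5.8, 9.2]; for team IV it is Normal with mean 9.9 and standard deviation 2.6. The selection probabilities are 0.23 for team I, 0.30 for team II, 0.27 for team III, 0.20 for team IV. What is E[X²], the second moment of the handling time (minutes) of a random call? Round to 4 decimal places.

For each component E[X²] = Var + (mean)², giving I: 45.81; II: 132.74; III: 57.2133; IV: 104.77.
Overall E[X²] = 0.23·45.81 + 0.3·132.74 + 0.27·57.2133 + 0.2·104.77 = 86.7599.

86.7599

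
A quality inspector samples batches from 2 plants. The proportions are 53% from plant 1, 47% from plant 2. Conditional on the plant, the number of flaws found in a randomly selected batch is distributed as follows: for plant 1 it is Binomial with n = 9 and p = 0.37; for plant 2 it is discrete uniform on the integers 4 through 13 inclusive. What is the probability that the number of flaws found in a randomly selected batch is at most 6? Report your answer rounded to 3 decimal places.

0.663

Conditional on each plant, P(X ≤ 6): 1: 0.984314; 2: 0.3.
By total probability, P(X ≤ 6) = 0.53·0.984314 + 0.47·0.3 = 0.662687.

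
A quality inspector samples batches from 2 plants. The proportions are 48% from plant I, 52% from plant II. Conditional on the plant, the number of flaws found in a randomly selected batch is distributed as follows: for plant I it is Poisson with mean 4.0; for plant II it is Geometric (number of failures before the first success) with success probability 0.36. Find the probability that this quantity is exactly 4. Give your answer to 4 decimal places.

0.1252

Conditional on each plant, P(X = 4): I: 0.195367; II: 0.060398.
By total probability, P(X = 4) = 0.48·0.195367 + 0.52·0.060398 = 0.125183.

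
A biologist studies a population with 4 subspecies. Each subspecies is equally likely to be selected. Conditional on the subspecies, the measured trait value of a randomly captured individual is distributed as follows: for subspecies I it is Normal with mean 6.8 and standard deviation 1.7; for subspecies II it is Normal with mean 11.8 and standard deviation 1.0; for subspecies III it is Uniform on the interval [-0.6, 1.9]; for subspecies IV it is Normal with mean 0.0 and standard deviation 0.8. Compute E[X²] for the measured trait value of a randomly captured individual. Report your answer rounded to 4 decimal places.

47.7383

For each component E[X²] = Var + (mean)², giving I: 49.13; II: 140.24; III: 0.943333; IV: 0.64.
Overall E[X²] = 0.25·49.13 + 0.25·140.24 + 0.25·0.943333 + 0.25·0.64 = 47.7383.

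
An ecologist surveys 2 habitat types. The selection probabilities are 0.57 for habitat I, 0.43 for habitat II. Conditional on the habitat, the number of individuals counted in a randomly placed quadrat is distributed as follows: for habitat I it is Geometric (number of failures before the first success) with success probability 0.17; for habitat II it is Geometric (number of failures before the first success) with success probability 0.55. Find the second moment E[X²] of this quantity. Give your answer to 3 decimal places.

30.885

For each component E[X²] = Var + (mean)², giving I: 52.5571; II: 2.15702.
Overall E[X²] = 0.57·52.5571 + 0.43·2.15702 = 30.8851.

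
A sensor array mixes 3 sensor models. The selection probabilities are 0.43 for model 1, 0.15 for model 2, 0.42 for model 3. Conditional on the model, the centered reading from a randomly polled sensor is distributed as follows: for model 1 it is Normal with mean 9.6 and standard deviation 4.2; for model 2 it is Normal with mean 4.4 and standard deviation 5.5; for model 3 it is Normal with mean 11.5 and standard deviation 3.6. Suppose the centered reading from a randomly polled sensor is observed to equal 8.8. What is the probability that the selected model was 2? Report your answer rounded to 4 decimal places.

0.0950

Likelihoods f(8.8 | ·): 1: 0.0932787; 2: 0.0526712; 3: 0.0836493.
Posterior ∝ prior × likelihood. Numerator for 2: 0.15·0.0526712 = 0.00790068.
Normalizing constant: 0.43·0.0932787 + 0.15·0.0526712 + 0.42·0.0836493 = 0.0831432.
P(2 | observation) = 0.00790068 / 0.0831432 = 0.0950249.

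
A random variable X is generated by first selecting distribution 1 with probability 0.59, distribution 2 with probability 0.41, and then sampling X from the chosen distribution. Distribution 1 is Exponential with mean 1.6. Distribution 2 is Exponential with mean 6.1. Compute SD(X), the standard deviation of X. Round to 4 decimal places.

4.6546

Per component, 1: μ=1.6, E[X²]=5.12; 2: μ=6.1, E[X²]=74.42.
E[X] = 0.59·1.6 + 0.41·6.1 = 3.445.
E[X²] = 0.59·5.12 + 0.41·74.42 = 33.533.
Var(X) = E[X²] − (E[X])² = 33.533 − 11.868 = 21.665.
SD(X) = √21.665 = 4.65456.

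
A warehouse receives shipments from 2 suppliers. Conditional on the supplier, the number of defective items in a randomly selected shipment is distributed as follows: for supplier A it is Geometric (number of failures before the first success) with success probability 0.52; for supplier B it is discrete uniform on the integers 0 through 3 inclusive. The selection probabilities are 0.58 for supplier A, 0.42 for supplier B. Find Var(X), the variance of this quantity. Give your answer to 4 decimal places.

Per component, A: μ=0.923077, E[X²]=2.62722; B: μ=1.5, E[X²]=3.5.
E[X] = 0.58·0.923077 + 0.42·1.5 = 1.16538.
E[X²] = 0.58·2.62722 + 0.42·3.5 = 2.99379.
Var(X) = E[X²] − (E[X])² = 2.99379 − 1.35812 = 1.63567.

1.6357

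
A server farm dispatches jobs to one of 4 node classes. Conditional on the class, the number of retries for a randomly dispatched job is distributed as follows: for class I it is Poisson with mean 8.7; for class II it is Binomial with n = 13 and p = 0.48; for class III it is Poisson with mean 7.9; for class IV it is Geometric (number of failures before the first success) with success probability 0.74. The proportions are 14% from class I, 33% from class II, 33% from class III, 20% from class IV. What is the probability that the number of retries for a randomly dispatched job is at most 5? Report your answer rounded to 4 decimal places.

Conditional on each class, P(X ≤ 5): I: 0.13516; II: 0.342697; III: 0.200569; IV: 0.999691.
By total probability, P(X ≤ 5) = 0.14·0.13516 + 0.33·0.342697 + 0.33·0.200569 + 0.2·0.999691 = 0.398138.

0.3981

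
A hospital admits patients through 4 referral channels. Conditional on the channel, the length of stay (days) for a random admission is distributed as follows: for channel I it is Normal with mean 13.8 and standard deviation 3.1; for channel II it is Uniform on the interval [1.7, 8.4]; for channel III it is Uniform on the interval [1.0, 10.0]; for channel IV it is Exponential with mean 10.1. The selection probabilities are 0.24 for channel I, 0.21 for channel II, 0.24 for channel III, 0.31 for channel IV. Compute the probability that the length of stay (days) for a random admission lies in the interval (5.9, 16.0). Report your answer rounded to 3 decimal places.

0.478

Conditional on each channel, P(5.9 < X < 16.0): I: 0.755637; II: 0.373134; III: 0.455556; IV: 0.352455.
By total probability, P(5.9 < X < 16.0) = 0.24·0.755637 + 0.21·0.373134 + 0.24·0.455556 + 0.31·0.352455 = 0.478305.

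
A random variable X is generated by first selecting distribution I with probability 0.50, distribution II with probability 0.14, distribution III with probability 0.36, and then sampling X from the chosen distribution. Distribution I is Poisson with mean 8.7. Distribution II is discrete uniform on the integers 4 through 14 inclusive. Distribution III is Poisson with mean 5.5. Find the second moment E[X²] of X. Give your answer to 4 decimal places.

67.8050

For each component E[X²] = Var + (mean)², giving I: 84.39; II: 91; III: 35.75.
Overall E[X²] = 0.5·84.39 + 0.14·91 + 0.36·35.75 = 67.805.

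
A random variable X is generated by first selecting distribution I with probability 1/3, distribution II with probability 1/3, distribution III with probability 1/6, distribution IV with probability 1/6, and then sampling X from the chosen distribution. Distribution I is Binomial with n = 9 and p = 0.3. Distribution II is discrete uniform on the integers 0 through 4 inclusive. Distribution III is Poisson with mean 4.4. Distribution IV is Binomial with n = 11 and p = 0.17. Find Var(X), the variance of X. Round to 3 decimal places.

Per component, I: μ=2.7, E[X²]=9.18; II: μ=2, E[X²]=6; III: μ=4.4, E[X²]=23.76; IV: μ=1.87, E[X²]=5.049.
E[X] = 0.333333·2.7 + 0.333333·2 + 0.166667·4.4 + 0.166667·1.87 = 2.61167.
E[X²] = 0.333333·9.18 + 0.333333·6 + 0.166667·23.76 + 0.166667·5.049 = 9.8615.
Var(X) = E[X²] − (E[X])² = 9.8615 − 6.8208 = 3.0407.

3.041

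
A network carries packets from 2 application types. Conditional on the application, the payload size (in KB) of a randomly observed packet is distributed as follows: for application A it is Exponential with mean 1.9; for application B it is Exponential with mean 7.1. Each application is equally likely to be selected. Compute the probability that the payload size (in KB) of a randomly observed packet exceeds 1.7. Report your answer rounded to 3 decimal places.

Conditional on each application, P(X > 1.7): A: 0.408715; B: 0.787071.
By total probability, P(X > 1.7) = 0.5·0.408715 + 0.5·0.787071 = 0.597893.

0.598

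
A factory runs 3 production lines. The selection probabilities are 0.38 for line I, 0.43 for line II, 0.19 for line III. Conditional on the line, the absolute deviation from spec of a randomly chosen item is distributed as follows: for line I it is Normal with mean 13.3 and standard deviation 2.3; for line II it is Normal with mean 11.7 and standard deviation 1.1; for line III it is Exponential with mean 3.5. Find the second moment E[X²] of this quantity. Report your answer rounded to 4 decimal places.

For each component E[X²] = Var + (mean)², giving I: 182.18; II: 138.1; III: 24.5.
Overall E[X²] = 0.38·182.18 + 0.43·138.1 + 0.19·24.5 = 133.266.

133.2664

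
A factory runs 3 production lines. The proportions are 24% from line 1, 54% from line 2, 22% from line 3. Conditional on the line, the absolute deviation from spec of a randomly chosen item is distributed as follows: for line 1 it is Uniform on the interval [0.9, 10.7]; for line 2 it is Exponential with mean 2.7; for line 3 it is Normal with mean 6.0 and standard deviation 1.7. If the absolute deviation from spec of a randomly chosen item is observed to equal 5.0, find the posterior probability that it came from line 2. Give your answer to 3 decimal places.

Likelihoods f(5.0 | ·): 1: 0.102041; 2: 0.0581282; 3: 0.197389.
Posterior ∝ prior × likelihood. Numerator for 2: 0.54·0.0581282 = 0.0313893.
Normalizing constant: 0.24·0.102041 + 0.54·0.0581282 + 0.22·0.197389 = 0.0993047.
P(2 | observation) = 0.0313893 / 0.0993047 = 0.31609.

0.316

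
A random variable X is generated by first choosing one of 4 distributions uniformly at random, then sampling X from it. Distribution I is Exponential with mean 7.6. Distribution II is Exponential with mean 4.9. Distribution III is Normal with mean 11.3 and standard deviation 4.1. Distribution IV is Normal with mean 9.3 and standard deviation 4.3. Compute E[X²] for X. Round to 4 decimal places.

103.2550

For each component E[X²] = Var + (mean)², giving I: 115.52; II: 48.02; III: 144.5; IV: 104.98.
Overall E[X²] = 0.25·115.52 + 0.25·48.02 + 0.25·144.5 + 0.25·104.98 = 103.255.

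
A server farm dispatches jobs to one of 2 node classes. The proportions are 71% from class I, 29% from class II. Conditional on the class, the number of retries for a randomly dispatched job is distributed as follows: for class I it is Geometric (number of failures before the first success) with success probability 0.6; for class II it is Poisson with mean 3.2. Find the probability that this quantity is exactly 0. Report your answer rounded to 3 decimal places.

0.438

Conditional on each class, P(X = 0): I: 0.6; II: 0.0407622.
By total probability, P(X = 0) = 0.71·0.6 + 0.29·0.0407622 = 0.437821.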